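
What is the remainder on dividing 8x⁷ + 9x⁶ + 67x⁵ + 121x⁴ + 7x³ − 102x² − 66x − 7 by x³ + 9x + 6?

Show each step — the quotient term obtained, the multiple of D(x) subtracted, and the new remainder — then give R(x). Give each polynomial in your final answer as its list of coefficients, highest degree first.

R = [5]

Step 1: lead(8x⁷ + 9x⁶ + 67x⁵ + 121x⁴ + 7x³ − 102x² − 66x − 7) ÷ lead(D) = 8x⁷ ÷ x³ = 8x⁴. Subtract (8x⁴)·D = 8x⁷ + 72x⁵ + 48x⁴. Remainder: 9x⁶ − 5x⁵ + 73x⁴ + 7x³ − 102x² − 66x − 7.
Step 2: lead(9x⁶ − 5x⁵ + 73x⁴ + 7x³ − 102x² − 66x − 7) ÷ lead(D) = 9x⁶ ÷ x³ = 9x³. Subtract (9x³)·D = 9x⁶ + 81x⁴ + 54x³. Remainder: −5x⁵ − 8x⁴ − 47x³ − 102x² − 66x − 7.
Step 3: lead(−5x⁵ − 8x⁴ − 47x³ − 102x² − 66x − 7) ÷ lead(D) = −5x⁵ ÷ x³ = −5x². Subtract (−5x²)·D = −5x⁵ − 45x³ − 30x². Remainder: −8x⁴ − 2x³ − 72x² − 66x − 7.
Step 4: lead(−8x⁴ − 2x³ − 72x² − 66x − 7) ÷ lead(D) = −8x⁴ ÷ x³ = −8x. Subtract (−8x)·D = −8x⁴ − 72x² − 48x. Remainder: −2x³ − 18x − 7.
Step 5: lead(−2x³ − 18x − 7) ÷ lead(D) = −2x³ ÷ x³ = −2. Subtract (−2)·D = −2x³ − 18x − 12. Remainder: 5.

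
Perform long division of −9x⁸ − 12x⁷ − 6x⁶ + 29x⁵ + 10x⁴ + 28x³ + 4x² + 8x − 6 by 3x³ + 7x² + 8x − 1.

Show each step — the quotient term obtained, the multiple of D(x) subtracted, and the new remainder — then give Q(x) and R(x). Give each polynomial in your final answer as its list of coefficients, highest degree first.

Q = [-3, 3, -1, 3, 0, 1]; R = [-5]

Step 1: lead(−9x⁸ − 12x⁷ − 6x⁶ + 29x⁵ + 10x⁴ + 28x³ + 4x² + 8x − 6) ÷ lead(D) = −9x⁸ ÷ 3x³ = −3x⁵. Subtract (−3x⁵)·D = −9x⁸ − 21x⁷ − 24x⁶ + 3x⁵. Remainder: 9x⁷ + 18x⁶ + 26x⁵ + 10x⁴ + 28x³ + 4x² + 8x − 6.
Step 2: lead(9x⁷ + 18x⁶ + 26x⁵ + 10x⁴ + 28x³ + 4x² + 8x − 6) ÷ lead(D) = 9x⁷ ÷ 3x³ = 3x⁴. Subtract (3x⁴)·D = 9x⁷ + 21x⁶ + 24x⁵ − 3x⁴. Remainder: −3x⁶ + 2x⁵ + 13x⁴ + 28x³ + 4x² + 8x − 6.
Step 3: lead(−3x⁶ + 2x⁵ + 13x⁴ + 28x³ + 4x² + 8x − 6) ÷ lead(D) = −3x⁶ ÷ 3x³ = −x³. Subtract (−x³)·D = −3x⁶ − 7x⁵ − 8x⁴ + x³. Remainder: 9x⁵ + 21x⁴ + 27x³ + 4x² + 8x − 6.
Step 4: lead(9x⁵ + 21x⁴ + 27x³ + 4x² + 8x − 6) ÷ lead(D) = 9x⁵ ÷ 3x³ = 3x². Subtract (3x²)·D = 9x⁵ + 21x⁴ + 24x³ − 3x². Remainder: 3x³ + 7x² + 8x − 6.
Step 5: lead(3x³ + 7x² + 8x − 6) ÷ lead(D) = 3x³ ÷ 3x³ = 1. Subtract (1)·D = 3x³ + 7x² + 8x − 1. Remainder: −5.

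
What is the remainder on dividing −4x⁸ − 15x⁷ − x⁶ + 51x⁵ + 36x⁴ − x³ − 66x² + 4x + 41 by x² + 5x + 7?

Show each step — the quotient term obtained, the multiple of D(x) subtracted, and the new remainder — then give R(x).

Step 1: lead(−4x⁸ − 15x⁷ − x⁶ + 51x⁵ + 36x⁴ − x³ − 66x² + 4x + 41) ÷ lead(D) = −4x⁸ ÷ x² = −4x⁶. Subtract (−4x⁶)·D = −4x⁸ − 20x⁷ − 28x⁶. Remainder: 5x⁷ + 27x⁶ + 51x⁵ + 36x⁴ − x³ − 66x² + 4x + 41.
Step 2: lead(5x⁷ + 27x⁶ + 51x⁵ + 36x⁴ − x³ − 66x² + 4x + 41) ÷ lead(D) = 5x⁷ ÷ x² = 5x⁵. Subtract (5x⁵)·D = 5x⁷ + 25x⁶ + 35x⁵. Remainder: 2x⁶ + 16x⁵ + 36x⁴ − x³ − 66x² + 4x + 41.
Step 3: lead(2x⁶ + 16x⁵ + 36x⁴ − x³ − 66x² + 4x + 41) ÷ lead(D) = 2x⁶ ÷ x² = 2x⁴. Subtract (2x⁴)·D = 2x⁶ + 10x⁵ + 14x⁴. Remainder: 6x⁵ + 22x⁴ − x³ − 66x² + 4x + 41.
Step 4: lead(6x⁵ + 22x⁴ − x³ − 66x² + 4x + 41) ÷ lead(D) = 6x⁵ ÷ x² = 6x³. Subtract (6x³)·D = 6x⁵ + 30x⁴ + 42x³. Remainder: −8x⁴ − 43x³ − 66x² + 4x + 41.
Step 5: lead(−8x⁴ − 43x³ − 66x² + 4x + 41) ÷ lead(D) = −8x⁴ ÷ x² = −8x². Subtract (−8x²)·D = −8x⁴ − 40x³ − 56x². Remainder: −3x³ − 10x² + 4x + 41.
Step 6: lead(−3x³ − 10x² + 4x + 41) ÷ lead(D) = −3x³ ÷ x² = −3x. Subtract (−3x)·D = −3x³ − 15x² − 21x. Remainder: 5x² + 25x + 41.
Step 7: lead(5x² + 25x + 41) ÷ lead(D) = 5x² ÷ x² = 5. Subtract (5)·D = 5x² + 25x + 35. Remainder: 6.

R(x) = 6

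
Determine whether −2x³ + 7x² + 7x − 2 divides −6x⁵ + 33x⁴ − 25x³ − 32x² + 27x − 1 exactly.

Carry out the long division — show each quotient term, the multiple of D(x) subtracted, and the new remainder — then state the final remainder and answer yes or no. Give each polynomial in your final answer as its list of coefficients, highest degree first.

R = [2, 1, 3], so D(x) is not a factor of P(x). no

Step 1: lead(−6x⁵ + 33x⁴ − 25x³ − 32x² + 27x − 1) ÷ lead(D) = −6x⁵ ÷ −2x³ = 3x². Subtract (3x²)·D = −6x⁵ + 21x⁴ + 21x³ − 6x². Remainder: 12x⁴ − 46x³ − 26x² + 27x − 1.
Step 2: lead(12x⁴ − 46x³ − 26x² + 27x − 1) ÷ lead(D) = 12x⁴ ÷ −2x³ = −6x. Subtract (−6x)·D = 12x⁴ − 42x³ − 42x² + 12x. Remainder: −4x³ + 16x² + 15x − 1.
Step 3: lead(−4x³ + 16x² + 15x − 1) ÷ lead(D) = −4x³ ÷ −2x³ = 2. Subtract (2)·D = −4x³ + 14x² + 14x − 4. Remainder: 2x² + x + 3.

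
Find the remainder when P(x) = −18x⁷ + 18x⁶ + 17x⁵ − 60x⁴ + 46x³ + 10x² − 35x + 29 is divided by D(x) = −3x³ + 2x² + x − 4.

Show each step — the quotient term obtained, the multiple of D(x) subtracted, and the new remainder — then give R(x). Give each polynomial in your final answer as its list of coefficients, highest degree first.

R = [6, -7]

Step 1: lead(−18x⁷ + 18x⁶ + 17x⁵ − 60x⁴ + 46x³ + 10x² − 35x + 29) ÷ lead(D) = −18x⁷ ÷ −3x³ = 6x⁴. Subtract (6x⁴)·D = −18x⁷ + 12x⁶ + 6x⁵ − 24x⁴. Remainder: 6x⁶ + 11x⁵ − 36x⁴ + 46x³ + 10x² − 35x + 29.
Step 2: lead(6x⁶ + 11x⁵ − 36x⁴ + 46x³ + 10x² − 35x + 29) ÷ lead(D) = 6x⁶ ÷ −3x³ = −2x³. Subtract (−2x³)·D = 6x⁶ − 4x⁵ − 2x⁴ + 8x³. Remainder: 15x⁵ − 34x⁴ + 38x³ + 10x² − 35x + 29.
Step 3: lead(15x⁵ − 34x⁴ + 38x³ + 10x² − 35x + 29) ÷ lead(D) = 15x⁵ ÷ −3x³ = −5x². Subtract (−5x²)·D = 15x⁵ − 10x⁴ − 5x³ + 20x². Remainder: −24x⁴ + 43x³ − 10x² − 35x + 29.
Step 4: lead(−24x⁴ + 43x³ − 10x² − 35x + 29) ÷ lead(D) = −24x⁴ ÷ −3x³ = 8x. Subtract (8x)·D = −24x⁴ + 16x³ + 8x² − 32x. Remainder: 27x³ − 18x² − 3x + 29.
Step 5: lead(27x³ − 18x² − 3x + 29) ÷ lead(D) = 27x³ ÷ −3x³ = −9. Subtract (−9)·D = 27x³ − 18x² − 9x + 36. Remainder: 6x − 7.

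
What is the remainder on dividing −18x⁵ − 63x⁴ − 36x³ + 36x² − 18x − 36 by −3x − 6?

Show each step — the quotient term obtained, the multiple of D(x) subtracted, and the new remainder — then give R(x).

Step 1: lead(−18x⁵ − 63x⁴ − 36x³ + 36x² − 18x − 36) ÷ lead(D) = −18x⁵ ÷ −3x = 6x⁴. Subtract (6x⁴)·D = −18x⁵ − 36x⁴. Remainder: −27x⁴ − 36x³ + 36x² − 18x − 36.
Step 2: lead(−27x⁴ − 36x³ + 36x² − 18x − 36) ÷ lead(D) = −27x⁴ ÷ −3x = 9x³. Subtract (9x³)·D = −27x⁴ − 54x³. Remainder: 18x³ + 36x² − 18x − 36.
Step 3: lead(18x³ + 36x² − 18x − 36) ÷ lead(D) = 18x³ ÷ −3x = −6x². Subtract (−6x²)·D = 18x³ + 36x². Remainder: −18x − 36.
Step 4: lead(−18x − 36) ÷ lead(D) = −18x ÷ −3x = 6. Subtract (6)·D = −18x − 36. Remainder: 0.

R(x) = 0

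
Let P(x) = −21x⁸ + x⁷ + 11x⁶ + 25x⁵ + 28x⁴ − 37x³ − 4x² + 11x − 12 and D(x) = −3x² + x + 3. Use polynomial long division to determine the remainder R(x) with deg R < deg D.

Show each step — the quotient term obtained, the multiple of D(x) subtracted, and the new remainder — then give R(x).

R(x) = 0

Step 1: lead(−21x⁸ + x⁷ + 11x⁶ + 25x⁵ + 28x⁴ − 37x³ − 4x² + 11x − 12) ÷ lead(D) = −21x⁸ ÷ −3x² = 7x⁶. Subtract (7x⁶)·D = −21x⁸ + 7x⁷ + 21x⁶. Remainder: −6x⁷ − 10x⁶ + 25x⁵ + 28x⁴ − 37x³ − 4x² + 11x − 12.
Step 2: lead(−6x⁷ − 10x⁶ + 25x⁵ + 28x⁴ − 37x³ − 4x² + 11x − 12) ÷ lead(D) = −6x⁷ ÷ −3x² = 2x⁵. Subtract (2x⁵)·D = −6x⁷ + 2x⁶ + 6x⁵. Remainder: −12x⁶ + 19x⁵ + 28x⁴ − 37x³ − 4x² + 11x − 12.
Step 3: lead(−12x⁶ + 19x⁵ + 28x⁴ − 37x³ − 4x² + 11x − 12) ÷ lead(D) = −12x⁶ ÷ −3x² = 4x⁴. Subtract (4x⁴)·D = −12x⁶ + 4x⁵ + 12x⁴. Remainder: 15x⁵ + 16x⁴ − 37x³ − 4x² + 11x − 12.
Step 4: lead(15x⁵ + 16x⁴ − 37x³ − 4x² + 11x − 12) ÷ lead(D) = 15x⁵ ÷ −3x² = −5x³. Subtract (−5x³)·D = 15x⁵ − 5x⁴ − 15x³. Remainder: 21x⁴ − 22x³ − 4x² + 11x − 12.
Step 5: lead(21x⁴ − 22x³ − 4x² + 11x − 12) ÷ lead(D) = 21x⁴ ÷ −3x² = −7x². Subtract (−7x²)·D = 21x⁴ − 7x³ − 21x². Remainder: −15x³ + 17x² + 11x − 12.
Step 6: lead(−15x³ + 17x² + 11x − 12) ÷ lead(D) = −15x³ ÷ −3x² = 5x. Subtract (5x)·D = −15x³ + 5x² + 15x. Remainder: 12x² − 4x − 12.
Step 7: lead(12x² − 4x − 12) ÷ lead(D) = 12x² ÷ −3x² = −4. Subtract (−4)·D = 12x² − 4x − 12. Remainder: 0.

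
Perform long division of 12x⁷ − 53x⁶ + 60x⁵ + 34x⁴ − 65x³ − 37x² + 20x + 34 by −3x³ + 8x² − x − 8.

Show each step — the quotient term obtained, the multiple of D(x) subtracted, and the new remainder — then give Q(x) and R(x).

Q(x) = −4x⁴ + 7x³ − 3x − 5; R(x) = −9x − 6

Step 1: lead(12x⁷ − 53x⁶ + 60x⁵ + 34x⁴ − 65x³ − 37x² + 20x + 34) ÷ lead(D) = 12x⁷ ÷ −3x³ = −4x⁴. Subtract (−4x⁴)·D = 12x⁷ − 32x⁶ + 4x⁵ + 32x⁴. Remainder: −21x⁶ + 56x⁵ + 2x⁴ − 65x³ − 37x² + 20x + 34.
Step 2: lead(−21x⁶ + 56x⁵ + 2x⁴ − 65x³ − 37x² + 20x + 34) ÷ lead(D) = −21x⁶ ÷ −3x³ = 7x³. Subtract (7x³)·D = −21x⁶ + 56x⁵ − 7x⁴ − 56x³. Remainder: 9x⁴ − 9x³ − 37x² + 20x + 34.
Step 3: lead(9x⁴ − 9x³ − 37x² + 20x + 34) ÷ lead(D) = 9x⁴ ÷ −3x³ = −3x. Subtract (−3x)·D = 9x⁴ − 24x³ + 3x² + 24x. Remainder: 15x³ − 40x² − 4x + 34.
Step 4: lead(15x³ − 40x² − 4x + 34) ÷ lead(D) = 15x³ ÷ −3x³ = −5. Subtract (−5)·D = 15x³ − 40x² + 5x + 40. Remainder: −9x − 6.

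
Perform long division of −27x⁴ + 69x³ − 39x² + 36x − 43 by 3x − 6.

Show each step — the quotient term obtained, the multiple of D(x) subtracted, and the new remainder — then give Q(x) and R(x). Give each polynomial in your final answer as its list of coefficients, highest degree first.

Step 1: lead(−27x⁴ + 69x³ − 39x² + 36x − 43) ÷ lead(D) = −27x⁴ ÷ 3x = −9x³. Subtract (−9x³)·D = −27x⁴ + 54x³. Remainder: 15x³ − 39x² + 36x − 43.
Step 2: lead(15x³ − 39x² + 36x − 43) ÷ lead(D) = 15x³ ÷ 3x = 5x². Subtract (5x²)·D = 15x³ − 30x². Remainder: −9x² + 36x − 43.
Step 3: lead(−9x² + 36x − 43) ÷ lead(D) = −9x² ÷ 3x = −3x. Subtract (−3x)·D = −9x² + 18x. Remainder: 18x − 43.
Step 4: lead(18x − 43) ÷ lead(D) = 18x ÷ 3x = 6. Subtract (6)·D = 18x − 36. Remainder: −7.

Q = [-9, 5, -3, 6]; R = [-7]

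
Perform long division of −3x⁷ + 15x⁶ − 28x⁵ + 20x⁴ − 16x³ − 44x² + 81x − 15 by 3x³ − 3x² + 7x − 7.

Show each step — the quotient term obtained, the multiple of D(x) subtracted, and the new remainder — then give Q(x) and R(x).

Step 1: lead(−3x⁷ + 15x⁶ − 28x⁵ + 20x⁴ − 16x³ − 44x² + 81x − 15) ÷ lead(D) = −3x⁷ ÷ 3x³ = −x⁴. Subtract (−x⁴)·D = −3x⁷ + 3x⁶ − 7x⁵ + 7x⁴. Remainder: 12x⁶ − 21x⁵ + 13x⁴ − 16x³ − 44x² + 81x − 15.
Step 2: lead(12x⁶ − 21x⁵ + 13x⁴ − 16x³ − 44x² + 81x − 15) ÷ lead(D) = 12x⁶ ÷ 3x³ = 4x³. Subtract (4x³)·D = 12x⁶ − 12x⁵ + 28x⁴ − 28x³. Remainder: −9x⁵ − 15x⁴ + 12x³ − 44x² + 81x − 15.
Step 3: lead(−9x⁵ − 15x⁴ + 12x³ − 44x² + 81x − 15) ÷ lead(D) = −9x⁵ ÷ 3x³ = −3x². Subtract (−3x²)·D = −9x⁵ + 9x⁴ − 21x³ + 21x². Remainder: −24x⁴ + 33x³ − 65x² + 81x − 15.
Step 4: lead(−24x⁴ + 33x³ − 65x² + 81x − 15) ÷ lead(D) = −24x⁴ ÷ 3x³ = −8x. Subtract (−8x)·D = −24x⁴ + 24x³ − 56x² + 56x. Remainder: 9x³ − 9x² + 25x − 15.
Step 5: lead(9x³ − 9x² + 25x − 15) ÷ lead(D) = 9x³ ÷ 3x³ = 3. Subtract (3)·D = 9x³ − 9x² + 21x − 21. Remainder: 4x + 6.

Q(x) = −x⁴ + 4x³ − 3x² − 8x + 3; R(x) = 4x + 6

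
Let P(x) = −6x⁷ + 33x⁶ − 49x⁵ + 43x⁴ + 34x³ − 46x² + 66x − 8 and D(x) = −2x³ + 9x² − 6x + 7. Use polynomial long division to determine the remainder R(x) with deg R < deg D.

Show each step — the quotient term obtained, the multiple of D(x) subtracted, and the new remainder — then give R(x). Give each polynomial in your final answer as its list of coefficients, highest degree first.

R = [5, 6]

Step 1: lead(−6x⁷ + 33x⁶ − 49x⁵ + 43x⁴ + 34x³ − 46x² + 66x − 8) ÷ lead(D) = −6x⁷ ÷ −2x³ = 3x⁴. Subtract (3x⁴)·D = −6x⁷ + 27x⁶ − 18x⁵ + 21x⁴. Remainder: 6x⁶ − 31x⁵ + 22x⁴ + 34x³ − 46x² + 66x − 8.
Step 2: lead(6x⁶ − 31x⁵ + 22x⁴ + 34x³ − 46x² + 66x − 8) ÷ lead(D) = 6x⁶ ÷ −2x³ = −3x³. Subtract (−3x³)·D = 6x⁶ − 27x⁵ + 18x⁴ − 21x³. Remainder: −4x⁵ + 4x⁴ + 55x³ − 46x² + 66x − 8.
Step 3: lead(−4x⁵ + 4x⁴ + 55x³ − 46x² + 66x − 8) ÷ lead(D) = −4x⁵ ÷ −2x³ = 2x². Subtract (2x²)·D = −4x⁵ + 18x⁴ − 12x³ + 14x². Remainder: −14x⁴ + 67x³ − 60x² + 66x − 8.
Step 4: lead(−14x⁴ + 67x³ − 60x² + 66x − 8) ÷ lead(D) = −14x⁴ ÷ −2x³ = 7x. Subtract (7x)·D = −14x⁴ + 63x³ − 42x² + 49x. Remainder: 4x³ − 18x² + 17x − 8.
Step 5: lead(4x³ − 18x² + 17x − 8) ÷ lead(D) = 4x³ ÷ −2x³ = −2. Subtract (−2)·D = 4x³ − 18x² + 12x − 14. Remainder: 5x + 6.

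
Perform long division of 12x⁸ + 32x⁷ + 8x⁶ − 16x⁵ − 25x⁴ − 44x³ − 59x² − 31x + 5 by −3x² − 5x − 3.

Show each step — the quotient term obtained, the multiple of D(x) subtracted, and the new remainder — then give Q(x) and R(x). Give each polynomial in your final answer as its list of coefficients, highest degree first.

Step 1: lead(12x⁸ + 32x⁷ + 8x⁶ − 16x⁵ − 25x⁴ − 44x³ − 59x² − 31x + 5) ÷ lead(D) = 12x⁸ ÷ −3x² = −4x⁶. Subtract (−4x⁶)·D = 12x⁸ + 20x⁷ + 12x⁶. Remainder: 12x⁷ − 4x⁶ − 16x⁵ − 25x⁴ − 44x³ − 59x² − 31x + 5.
Step 2: lead(12x⁷ − 4x⁶ − 16x⁵ − 25x⁴ − 44x³ − 59x² − 31x + 5) ÷ lead(D) = 12x⁷ ÷ −3x² = −4x⁵. Subtract (−4x⁵)·D = 12x⁷ + 20x⁶ + 12x⁵. Remainder: −24x⁶ − 28x⁵ − 25x⁴ − 44x³ − 59x² − 31x + 5.
Step 3: lead(−24x⁶ − 28x⁵ − 25x⁴ − 44x³ − 59x² − 31x + 5) ÷ lead(D) = −24x⁶ ÷ −3x² = 8x⁴. Subtract (8x⁴)·D = −24x⁶ − 40x⁵ − 24x⁴. Remainder: 12x⁵ − x⁴ − 44x³ − 59x² − 31x + 5.
Step 4: lead(12x⁵ − x⁴ − 44x³ − 59x² − 31x + 5) ÷ lead(D) = 12x⁵ ÷ −3x² = −4x³. Subtract (−4x³)·D = 12x⁵ + 20x⁴ + 12x³. Remainder: −21x⁴ − 56x³ − 59x² − 31x + 5.
Step 5: lead(−21x⁴ − 56x³ − 59x² − 31x + 5) ÷ lead(D) = −21x⁴ ÷ −3x² = 7x². Subtract (7x²)·D = −21x⁴ − 35x³ − 21x². Remainder: −21x³ − 38x² − 31x + 5.
Step 6: lead(−21x³ − 38x² − 31x + 5) ÷ lead(D) = −21x³ ÷ −3x² = 7x. Subtract (7x)·D = −21x³ − 35x² − 21x. Remainder: −3x² − 10x + 5.
Step 7: lead(−3x² − 10x + 5) ÷ lead(D) = −3x² ÷ −3x² = 1. Subtract (1)·D = −3x² − 5x − 3. Remainder: −5x + 8.

Q = [-4, -4, 8, -4, 7, 7, 1]; R = [-5, 8]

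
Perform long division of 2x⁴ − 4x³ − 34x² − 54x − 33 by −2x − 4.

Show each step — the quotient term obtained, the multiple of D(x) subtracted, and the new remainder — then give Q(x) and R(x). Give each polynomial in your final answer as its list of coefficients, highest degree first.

Q = [-1, 4, 9, 9]; R = [3]

Step 1: lead(2x⁴ − 4x³ − 34x² − 54x − 33) ÷ lead(D) = 2x⁴ ÷ −2x = −x³. Subtract (−x³)·D = 2x⁴ + 4x³. Remainder: −8x³ − 34x² − 54x − 33.
Step 2: lead(−8x³ − 34x² − 54x − 33) ÷ lead(D) = −8x³ ÷ −2x = 4x². Subtract (4x²)·D = −8x³ − 16x². Remainder: −18x² − 54x − 33.
Step 3: lead(−18x² − 54x − 33) ÷ lead(D) = −18x² ÷ −2x = 9x. Subtract (9x)·D = −18x² − 36x. Remainder: −18x − 33.
Step 4: lead(−18x − 33) ÷ lead(D) = −18x ÷ −2x = 9. Subtract (9)·D = −18x − 36. Remainder: 3.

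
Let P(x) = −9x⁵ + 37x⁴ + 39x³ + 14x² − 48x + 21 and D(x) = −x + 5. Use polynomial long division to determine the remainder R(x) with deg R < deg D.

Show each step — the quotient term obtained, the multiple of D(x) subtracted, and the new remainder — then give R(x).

R(x) = 6

Step 1: lead(−9x⁵ + 37x⁴ + 39x³ + 14x² − 48x + 21) ÷ lead(D) = −9x⁵ ÷ −x = 9x⁴. Subtract (9x⁴)·D = −9x⁵ + 45x⁴. Remainder: −8x⁴ + 39x³ + 14x² − 48x + 21.
Step 2: lead(−8x⁴ + 39x³ + 14x² − 48x + 21) ÷ lead(D) = −8x⁴ ÷ −x = 8x³. Subtract (8x³)·D = −8x⁴ + 40x³. Remainder: −x³ + 14x² − 48x + 21.
Step 3: lead(−x³ + 14x² − 48x + 21) ÷ lead(D) = −x³ ÷ −x = x². Subtract (x²)·D = −x³ + 5x². Remainder: 9x² − 48x + 21.
Step 4: lead(9x² − 48x + 21) ÷ lead(D) = 9x² ÷ −x = −9x. Subtract (−9x)·D = 9x² − 45x. Remainder: −3x + 21.
Step 5: lead(−3x + 21) ÷ lead(D) = −3x ÷ −x = 3. Subtract (3)·D = −3x + 15. Remainder: 6.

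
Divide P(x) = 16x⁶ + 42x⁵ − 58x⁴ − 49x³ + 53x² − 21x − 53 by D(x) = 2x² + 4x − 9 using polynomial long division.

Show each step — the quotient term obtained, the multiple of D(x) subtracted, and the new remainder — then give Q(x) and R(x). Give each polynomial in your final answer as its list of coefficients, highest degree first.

Q = [8, 5, -3, 4, 5]; R = [-5, -8]

Step 1: lead(16x⁶ + 42x⁵ − 58x⁴ − 49x³ + 53x² − 21x − 53) ÷ lead(D) = 16x⁶ ÷ 2x² = 8x⁴. Subtract (8x⁴)·D = 16x⁶ + 32x⁵ − 72x⁴. Remainder: 10x⁵ + 14x⁴ − 49x³ + 53x² − 21x − 53.
Step 2: lead(10x⁵ + 14x⁴ − 49x³ + 53x² − 21x − 53) ÷ lead(D) = 10x⁵ ÷ 2x² = 5x³. Subtract (5x³)·D = 10x⁵ + 20x⁴ − 45x³. Remainder: −6x⁴ − 4x³ + 53x² − 21x − 53.
Step 3: lead(−6x⁴ − 4x³ + 53x² − 21x − 53) ÷ lead(D) = −6x⁴ ÷ 2x² = −3x². Subtract (−3x²)·D = −6x⁴ − 12x³ + 27x². Remainder: 8x³ + 26x² − 21x − 53.
Step 4: lead(8x³ + 26x² − 21x − 53) ÷ lead(D) = 8x³ ÷ 2x² = 4x. Subtract (4x)·D = 8x³ + 16x² − 36x. Remainder: 10x² + 15x − 53.
Step 5: lead(10x² + 15x − 53) ÷ lead(D) = 10x² ÷ 2x² = 5. Subtract (5)·D = 10x² + 20x − 45. Remainder: −5x − 8.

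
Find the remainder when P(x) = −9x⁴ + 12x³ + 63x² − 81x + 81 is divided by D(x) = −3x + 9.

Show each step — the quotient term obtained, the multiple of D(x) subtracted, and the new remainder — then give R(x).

Step 1: lead(−9x⁴ + 12x³ + 63x² − 81x + 81) ÷ lead(D) = −9x⁴ ÷ −3x = 3x³. Subtract (3x³)·D = −9x⁴ + 27x³. Remainder: −15x³ + 63x² − 81x + 81.
Step 2: lead(−15x³ + 63x² − 81x + 81) ÷ lead(D) = −15x³ ÷ −3x = 5x². Subtract (5x²)·D = −15x³ + 45x². Remainder: 18x² − 81x + 81.
Step 3: lead(18x² − 81x + 81) ÷ lead(D) = 18x² ÷ −3x = −6x. Subtract (−6x)·D = 18x² − 54x. Remainder: −27x + 81.
Step 4: lead(−27x + 81) ÷ lead(D) = −27x ÷ −3x = 9. Subtract (9)·D = −27x + 81. Remainder: 0.

R(x) = 0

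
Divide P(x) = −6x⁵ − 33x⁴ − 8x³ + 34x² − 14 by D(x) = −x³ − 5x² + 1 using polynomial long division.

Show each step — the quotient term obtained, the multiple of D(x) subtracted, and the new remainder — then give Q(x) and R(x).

Q(x) = 6x² + 3x − 7; R(x) = −7x² − 3x − 7

Step 1: lead(−6x⁵ − 33x⁴ − 8x³ + 34x² − 14) ÷ lead(D) = −6x⁵ ÷ −x³ = 6x². Subtract (6x²)·D = −6x⁵ − 30x⁴ + 6x². Remainder: −3x⁴ − 8x³ + 28x² − 14.
Step 2: lead(−3x⁴ − 8x³ + 28x² − 14) ÷ lead(D) = −3x⁴ ÷ −x³ = 3x. Subtract (3x)·D = −3x⁴ − 15x³ + 3x. Remainder: 7x³ + 28x² − 3x − 14.
Step 3: lead(7x³ + 28x² − 3x − 14) ÷ lead(D) = 7x³ ÷ −x³ = −7. Subtract (−7)·D = 7x³ + 35x² − 7. Remainder: −7x² − 3x − 7.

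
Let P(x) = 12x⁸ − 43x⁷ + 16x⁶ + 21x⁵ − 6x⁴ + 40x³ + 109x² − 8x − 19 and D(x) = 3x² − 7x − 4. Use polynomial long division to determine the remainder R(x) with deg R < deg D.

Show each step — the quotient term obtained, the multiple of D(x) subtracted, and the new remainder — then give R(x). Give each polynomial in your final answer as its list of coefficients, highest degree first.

Step 1: lead(12x⁸ − 43x⁷ + 16x⁶ + 21x⁵ − 6x⁴ + 40x³ + 109x² − 8x − 19) ÷ lead(D) = 12x⁸ ÷ 3x² = 4x⁶. Subtract (4x⁶)·D = 12x⁸ − 28x⁷ − 16x⁶. Remainder: −15x⁷ + 32x⁶ + 21x⁵ − 6x⁴ + 40x³ + 109x² − 8x − 19.
Step 2: lead(−15x⁷ + 32x⁶ + 21x⁵ − 6x⁴ + 40x³ + 109x² − 8x − 19) ÷ lead(D) = −15x⁷ ÷ 3x² = −5x⁵. Subtract (−5x⁵)·D = −15x⁷ + 35x⁶ + 20x⁵. Remainder: −3x⁶ + x⁵ − 6x⁴ + 40x³ + 109x² − 8x − 19.
Step 3: lead(−3x⁶ + x⁵ − 6x⁴ + 40x³ + 109x² − 8x − 19) ÷ lead(D) = −3x⁶ ÷ 3x² = −x⁴. Subtract (−x⁴)·D = −3x⁶ + 7x⁵ + 4x⁴. Remainder: −6x⁵ − 10x⁴ + 40x³ + 109x² − 8x − 19.
Step 4: lead(−6x⁵ − 10x⁴ + 40x³ + 109x² − 8x − 19) ÷ lead(D) = −6x⁵ ÷ 3x² = −2x³. Subtract (−2x³)·D = −6x⁵ + 14x⁴ + 8x³. Remainder: −24x⁴ + 32x³ + 109x² − 8x − 19.
Step 5: lead(−24x⁴ + 32x³ + 109x² − 8x − 19) ÷ lead(D) = −24x⁴ ÷ 3x² = −8x². Subtract (−8x²)·D = −24x⁴ + 56x³ + 32x². Remainder: −24x³ + 77x² − 8x − 19.
Step 6: lead(−24x³ + 77x² − 8x − 19) ÷ lead(D) = −24x³ ÷ 3x² = −8x. Subtract (−8x)·D = −24x³ + 56x² + 32x. Remainder: 21x² − 40x − 19.
Step 7: lead(21x² − 40x − 19) ÷ lead(D) = 21x² ÷ 3x² = 7. Subtract (7)·D = 21x² − 49x − 28. Remainder: 9x + 9.

R = [9, 9]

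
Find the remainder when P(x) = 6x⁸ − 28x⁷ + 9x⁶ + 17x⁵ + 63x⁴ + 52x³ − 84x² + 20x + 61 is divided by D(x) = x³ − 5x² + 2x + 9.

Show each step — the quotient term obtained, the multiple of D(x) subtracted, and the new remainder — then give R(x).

Step 1: lead(6x⁸ − 28x⁷ + 9x⁶ + 17x⁵ + 63x⁴ + 52x³ − 84x² + 20x + 61) ÷ lead(D) = 6x⁸ ÷ x³ = 6x⁵. Subtract (6x⁵)·D = 6x⁸ − 30x⁷ + 12x⁶ + 54x⁵. Remainder: 2x⁷ − 3x⁶ − 37x⁵ + 63x⁴ + 52x³ − 84x² + 20x + 61.
Step 2: lead(2x⁷ − 3x⁶ − 37x⁵ + 63x⁴ + 52x³ − 84x² + 20x + 61) ÷ lead(D) = 2x⁷ ÷ x³ = 2x⁴. Subtract (2x⁴)·D = 2x⁷ − 10x⁶ + 4x⁵ + 18x⁴. Remainder: 7x⁶ − 41x⁵ + 45x⁴ + 52x³ − 84x² + 20x + 61.
Step 3: lead(7x⁶ − 41x⁵ + 45x⁴ + 52x³ − 84x² + 20x + 61) ÷ lead(D) = 7x⁶ ÷ x³ = 7x³. Subtract (7x³)·D = 7x⁶ − 35x⁵ + 14x⁴ + 63x³. Remainder: −6x⁵ + 31x⁴ − 11x³ − 84x² + 20x + 61.
Step 4: lead(−6x⁵ + 31x⁴ − 11x³ − 84x² + 20x + 61) ÷ lead(D) = −6x⁵ ÷ x³ = −6x². Subtract (−6x²)·D = −6x⁵ + 30x⁴ − 12x³ − 54x². Remainder: x⁴ + x³ − 30x² + 20x + 61.
Step 5: lead(x⁴ + x³ − 30x² + 20x + 61) ÷ lead(D) = x⁴ ÷ x³ = x. Subtract (x)·D = x⁴ − 5x³ + 2x² + 9x. Remainder: 6x³ − 32x² + 11x + 61.
Step 6: lead(6x³ − 32x² + 11x + 61) ÷ lead(D) = 6x³ ÷ x³ = 6. Subtract (6)·D = 6x³ − 30x² + 12x + 54. Remainder: −2x² − x + 7.

R(x) = −2x² − x + 7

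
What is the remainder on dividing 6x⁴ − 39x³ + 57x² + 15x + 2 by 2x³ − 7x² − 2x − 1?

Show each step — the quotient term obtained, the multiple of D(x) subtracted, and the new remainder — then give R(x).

Step 1: lead(6x⁴ − 39x³ + 57x² + 15x + 2) ÷ lead(D) = 6x⁴ ÷ 2x³ = 3x. Subtract (3x)·D = 6x⁴ − 21x³ − 6x² − 3x. Remainder: −18x³ + 63x² + 18x + 2.
Step 2: lead(−18x³ + 63x² + 18x + 2) ÷ lead(D) = −18x³ ÷ 2x³ = −9. Subtract (−9)·D = −18x³ + 63x² + 18x + 9. Remainder: −7.

R(x) = −7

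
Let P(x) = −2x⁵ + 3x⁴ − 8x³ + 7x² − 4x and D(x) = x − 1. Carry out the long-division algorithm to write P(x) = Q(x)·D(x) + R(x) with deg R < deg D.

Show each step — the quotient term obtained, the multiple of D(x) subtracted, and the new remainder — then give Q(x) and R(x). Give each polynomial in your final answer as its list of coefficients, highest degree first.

Q = [-2, 1, -7, 0, -4]; R = [-4]

Step 1: lead(−2x⁵ + 3x⁴ − 8x³ + 7x² − 4x) ÷ lead(D) = −2x⁵ ÷ x = −2x⁴. Subtract (−2x⁴)·D = −2x⁵ + 2x⁴. Remainder: x⁴ − 8x³ + 7x² − 4x.
Step 2: lead(x⁴ − 8x³ + 7x² − 4x) ÷ lead(D) = x⁴ ÷ x = x³. Subtract (x³)·D = x⁴ − x³. Remainder: −7x³ + 7x² − 4x.
Step 3: lead(−7x³ + 7x² − 4x) ÷ lead(D) = −7x³ ÷ x = −7x². Subtract (−7x²)·D = −7x³ + 7x². Remainder: −4x.
Step 4: lead(−4x) ÷ lead(D) = −4x ÷ x = −4. Subtract (−4)·D = −4x + 4. Remainder: −4.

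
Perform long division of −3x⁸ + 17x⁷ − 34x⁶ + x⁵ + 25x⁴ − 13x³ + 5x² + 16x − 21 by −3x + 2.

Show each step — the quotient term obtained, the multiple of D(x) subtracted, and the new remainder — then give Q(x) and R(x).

Step 1: lead(−3x⁸ + 17x⁷ − 34x⁶ + x⁵ + 25x⁴ − 13x³ + 5x² + 16x − 21) ÷ lead(D) = −3x⁸ ÷ −3x = x⁷. Subtract (x⁷)·D = −3x⁸ + 2x⁷. Remainder: 15x⁷ − 34x⁶ + x⁵ + 25x⁴ − 13x³ + 5x² + 16x − 21.
Step 2: lead(15x⁷ − 34x⁶ + x⁵ + 25x⁴ − 13x³ + 5x² + 16x − 21) ÷ lead(D) = 15x⁷ ÷ −3x = −5x⁶. Subtract (−5x⁶)·D = 15x⁷ − 10x⁶. Remainder: −24x⁶ + x⁵ + 25x⁴ − 13x³ + 5x² + 16x − 21.
Step 3: lead(−24x⁶ + x⁵ + 25x⁴ − 13x³ + 5x² + 16x − 21) ÷ lead(D) = −24x⁶ ÷ −3x = 8x⁵. Subtract (8x⁵)·D = −24x⁶ + 16x⁵. Remainder: −15x⁵ + 25x⁴ − 13x³ + 5x² + 16x − 21.
Step 4: lead(−15x⁵ + 25x⁴ − 13x³ + 5x² + 16x − 21) ÷ lead(D) = −15x⁵ ÷ −3x = 5x⁴. Subtract (5x⁴)·D = −15x⁵ + 10x⁴. Remainder: 15x⁴ − 13x³ + 5x² + 16x − 21.
Step 5: lead(15x⁴ − 13x³ + 5x² + 16x − 21) ÷ lead(D) = 15x⁴ ÷ −3x = −5x³. Subtract (−5x³)·D = 15x⁴ − 10x³. Remainder: −3x³ + 5x² + 16x − 21.
Step 6: lead(−3x³ + 5x² + 16x − 21) ÷ lead(D) = −3x³ ÷ −3x = x². Subtract (x²)·D = −3x³ + 2x². Remainder: 3x² + 16x − 21.
Step 7: lead(3x² + 16x − 21) ÷ lead(D) = 3x² ÷ −3x = −x. Subtract (−x)·D = 3x² − 2x. Remainder: 18x − 21.
Step 8: lead(18x − 21) ÷ lead(D) = 18x ÷ −3x = −6. Subtract (−6)·D = 18x − 12. Remainder: −9.

Q(x) = x⁷ − 5x⁶ + 8x⁵ + 5x⁴ − 5x³ + x² − x − 6; R(x) = −9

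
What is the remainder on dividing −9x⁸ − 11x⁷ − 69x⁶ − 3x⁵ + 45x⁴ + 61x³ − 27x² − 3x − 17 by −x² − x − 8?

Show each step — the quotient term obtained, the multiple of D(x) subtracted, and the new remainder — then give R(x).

Step 1: lead(−9x⁸ − 11x⁷ − 69x⁶ − 3x⁵ + 45x⁴ + 61x³ − 27x² − 3x − 17) ÷ lead(D) = −9x⁸ ÷ −x² = 9x⁶. Subtract (9x⁶)·D = −9x⁸ − 9x⁷ − 72x⁶. Remainder: −2x⁷ + 3x⁶ − 3x⁵ + 45x⁴ + 61x³ − 27x² − 3x − 17.
Step 2: lead(−2x⁷ + 3x⁶ − 3x⁵ + 45x⁴ + 61x³ − 27x² − 3x − 17) ÷ lead(D) = −2x⁷ ÷ −x² = 2x⁵. Subtract (2x⁵)·D = −2x⁷ − 2x⁶ − 16x⁵. Remainder: 5x⁶ + 13x⁵ + 45x⁴ + 61x³ − 27x² − 3x − 17.
Step 3: lead(5x⁶ + 13x⁵ + 45x⁴ + 61x³ − 27x² − 3x − 17) ÷ lead(D) = 5x⁶ ÷ −x² = −5x⁴. Subtract (−5x⁴)·D = 5x⁶ + 5x⁵ + 40x⁴. Remainder: 8x⁵ + 5x⁴ + 61x³ − 27x² − 3x − 17.
Step 4: lead(8x⁵ + 5x⁴ + 61x³ − 27x² − 3x − 17) ÷ lead(D) = 8x⁵ ÷ −x² = −8x³. Subtract (−8x³)·D = 8x⁵ + 8x⁴ + 64x³. Remainder: −3x⁴ − 3x³ − 27x² − 3x − 17.
Step 5: lead(−3x⁴ − 3x³ − 27x² − 3x − 17) ÷ lead(D) = −3x⁴ ÷ −x² = 3x². Subtract (3x²)·D = −3x⁴ − 3x³ − 24x². Remainder: −3x² − 3x − 17.
Step 6: lead(−3x² − 3x − 17) ÷ lead(D) = −3x² ÷ −x² = 3. Subtract (3)·D = −3x² − 3x − 24. Remainder: 7.

R(x) = 7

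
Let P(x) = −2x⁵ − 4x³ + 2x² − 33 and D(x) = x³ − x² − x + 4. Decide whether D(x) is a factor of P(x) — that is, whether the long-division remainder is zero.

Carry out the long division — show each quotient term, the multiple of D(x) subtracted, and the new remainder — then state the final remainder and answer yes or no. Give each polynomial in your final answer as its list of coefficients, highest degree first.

Step 1: lead(−2x⁵ − 4x³ + 2x² − 33) ÷ lead(D) = −2x⁵ ÷ x³ = −2x². Subtract (−2x²)·D = −2x⁵ + 2x⁴ + 2x³ − 8x². Remainder: −2x⁴ − 6x³ + 10x² − 33.
Step 2: lead(−2x⁴ − 6x³ + 10x² − 33) ÷ lead(D) = −2x⁴ ÷ x³ = −2x. Subtract (−2x)·D = −2x⁴ + 2x³ + 2x² − 8x. Remainder: −8x³ + 8x² + 8x − 33.
Step 3: lead(−8x³ + 8x² + 8x − 33) ÷ lead(D) = −8x³ ÷ x³ = −8. Subtract (−8)·D = −8x³ + 8x² + 8x − 32. Remainder: −1.

R = [-1], so D(x) is not a factor of P(x). no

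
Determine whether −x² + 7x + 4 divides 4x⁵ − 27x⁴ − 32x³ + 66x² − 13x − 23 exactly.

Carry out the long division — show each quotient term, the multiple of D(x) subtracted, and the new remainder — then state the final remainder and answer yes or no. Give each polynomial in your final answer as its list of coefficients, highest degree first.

Step 1: lead(4x⁵ − 27x⁴ − 32x³ + 66x² − 13x − 23) ÷ lead(D) = 4x⁵ ÷ −x² = −4x³. Subtract (−4x³)·D = 4x⁵ − 28x⁴ − 16x³. Remainder: x⁴ − 16x³ + 66x² − 13x − 23.
Step 2: lead(x⁴ − 16x³ + 66x² − 13x − 23) ÷ lead(D) = x⁴ ÷ −x² = −x². Subtract (−x²)·D = x⁴ − 7x³ − 4x². Remainder: −9x³ + 70x² − 13x − 23.
Step 3: lead(−9x³ + 70x² − 13x − 23) ÷ lead(D) = −9x³ ÷ −x² = 9x. Subtract (9x)·D = −9x³ + 63x² + 36x. Remainder: 7x² − 49x − 23.
Step 4: lead(7x² − 49x − 23) ÷ lead(D) = 7x² ÷ −x² = −7. Subtract (−7)·D = 7x² − 49x − 28. Remainder: 5.

R = [5], so D(x) is not a factor of P(x). no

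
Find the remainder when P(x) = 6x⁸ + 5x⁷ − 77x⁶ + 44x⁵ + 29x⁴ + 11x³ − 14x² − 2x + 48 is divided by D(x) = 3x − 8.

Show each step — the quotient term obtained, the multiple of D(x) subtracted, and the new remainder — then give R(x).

Step 1: lead(6x⁸ + 5x⁷ − 77x⁶ + 44x⁵ + 29x⁴ + 11x³ − 14x² − 2x + 48) ÷ lead(D) = 6x⁸ ÷ 3x = 2x⁷. Subtract (2x⁷)·D = 6x⁸ − 16x⁷. Remainder: 21x⁷ − 77x⁶ + 44x⁵ + 29x⁴ + 11x³ − 14x² − 2x + 48.
Step 2: lead(21x⁷ − 77x⁶ + 44x⁵ + 29x⁴ + 11x³ − 14x² − 2x + 48) ÷ lead(D) = 21x⁷ ÷ 3x = 7x⁶. Subtract (7x⁶)·D = 21x⁷ − 56x⁶. Remainder: −21x⁶ + 44x⁵ + 29x⁴ + 11x³ − 14x² − 2x + 48.
Step 3: lead(−21x⁶ + 44x⁵ + 29x⁴ + 11x³ − 14x² − 2x + 48) ÷ lead(D) = −21x⁶ ÷ 3x = −7x⁵. Subtract (−7x⁵)·D = −21x⁶ + 56x⁵. Remainder: −12x⁵ + 29x⁴ + 11x³ − 14x² − 2x + 48.
Step 4: lead(−12x⁵ + 29x⁴ + 11x³ − 14x² − 2x + 48) ÷ lead(D) = −12x⁵ ÷ 3x = −4x⁴. Subtract (−4x⁴)·D = −12x⁵ + 32x⁴. Remainder: −3x⁴ + 11x³ − 14x² − 2x + 48.
Step 5: lead(−3x⁴ + 11x³ − 14x² − 2x + 48) ÷ lead(D) = −3x⁴ ÷ 3x = −x³. Subtract (−x³)·D = −3x⁴ + 8x³. Remainder: 3x³ − 14x² − 2x + 48.
Step 6: lead(3x³ − 14x² − 2x + 48) ÷ lead(D) = 3x³ ÷ 3x = x². Subtract (x²)·D = 3x³ − 8x². Remainder: −6x² − 2x + 48.
Step 7: lead(−6x² − 2x + 48) ÷ lead(D) = −6x² ÷ 3x = −2x. Subtract (−2x)·D = −6x² + 16x. Remainder: −18x + 48.
Step 8: lead(−18x + 48) ÷ lead(D) = −18x ÷ 3x = −6. Subtract (−6)·D = −18x + 48. Remainder: 0.

R(x) = 0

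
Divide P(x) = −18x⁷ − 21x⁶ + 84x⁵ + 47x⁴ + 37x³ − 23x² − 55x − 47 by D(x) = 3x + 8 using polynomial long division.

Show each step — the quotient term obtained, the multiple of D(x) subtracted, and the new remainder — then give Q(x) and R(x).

Q(x) = −6x⁶ + 9x⁵ + 4x⁴ + 5x³ − x² − 5x − 5; R(x) = −7

Step 1: lead(−18x⁷ − 21x⁶ + 84x⁵ + 47x⁴ + 37x³ − 23x² − 55x − 47) ÷ lead(D) = −18x⁷ ÷ 3x = −6x⁶. Subtract (−6x⁶)·D = −18x⁷ − 48x⁶. Remainder: 27x⁶ + 84x⁵ + 47x⁴ + 37x³ − 23x² − 55x − 47.
Step 2: lead(27x⁶ + 84x⁵ + 47x⁴ + 37x³ − 23x² − 55x − 47) ÷ lead(D) = 27x⁶ ÷ 3x = 9x⁵. Subtract (9x⁵)·D = 27x⁶ + 72x⁵. Remainder: 12x⁵ + 47x⁴ + 37x³ − 23x² − 55x − 47.
Step 3: lead(12x⁵ + 47x⁴ + 37x³ − 23x² − 55x − 47) ÷ lead(D) = 12x⁵ ÷ 3x = 4x⁴. Subtract (4x⁴)·D = 12x⁵ + 32x⁴. Remainder: 15x⁴ + 37x³ − 23x² − 55x − 47.
Step 4: lead(15x⁴ + 37x³ − 23x² − 55x − 47) ÷ lead(D) = 15x⁴ ÷ 3x = 5x³. Subtract (5x³)·D = 15x⁴ + 40x³. Remainder: −3x³ − 23x² − 55x − 47.
Step 5: lead(−3x³ − 23x² − 55x − 47) ÷ lead(D) = −3x³ ÷ 3x = −x². Subtract (−x²)·D = −3x³ − 8x². Remainder: −15x² − 55x − 47.
Step 6: lead(−15x² − 55x − 47) ÷ lead(D) = −15x² ÷ 3x = −5x. Subtract (−5x)·D = −15x² − 40x. Remainder: −15x − 47.
Step 7: lead(−15x − 47) ÷ lead(D) = −15x ÷ 3x = −5. Subtract (−5)·D = −15x − 40. Remainder: −7.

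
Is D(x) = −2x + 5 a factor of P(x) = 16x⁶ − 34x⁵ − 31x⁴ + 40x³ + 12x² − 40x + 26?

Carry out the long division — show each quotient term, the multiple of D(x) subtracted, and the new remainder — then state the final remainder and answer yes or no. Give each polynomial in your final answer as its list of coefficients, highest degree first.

R = [1], so D(x) is not a factor of P(x). no

Step 1: lead(16x⁶ − 34x⁵ − 31x⁴ + 40x³ + 12x² − 40x + 26) ÷ lead(D) = 16x⁶ ÷ −2x = −8x⁵. Subtract (−8x⁵)·D = 16x⁶ − 40x⁵. Remainder: 6x⁵ − 31x⁴ + 40x³ + 12x² − 40x + 26.
Step 2: lead(6x⁵ − 31x⁴ + 40x³ + 12x² − 40x + 26) ÷ lead(D) = 6x⁵ ÷ −2x = −3x⁴. Subtract (−3x⁴)·D = 6x⁵ − 15x⁴. Remainder: −16x⁴ + 40x³ + 12x² − 40x + 26.
Step 3: lead(−16x⁴ + 40x³ + 12x² − 40x + 26) ÷ lead(D) = −16x⁴ ÷ −2x = 8x³. Subtract (8x³)·D = −16x⁴ + 40x³. Remainder: 12x² − 40x + 26.
Step 4: lead(12x² − 40x + 26) ÷ lead(D) = 12x² ÷ −2x = −6x. Subtract (−6x)·D = 12x² − 30x. Remainder: −10x + 26.
Step 5: lead(−10x + 26) ÷ lead(D) = −10x ÷ −2x = 5. Subtract (5)·D = −10x + 25. Remainder: 1.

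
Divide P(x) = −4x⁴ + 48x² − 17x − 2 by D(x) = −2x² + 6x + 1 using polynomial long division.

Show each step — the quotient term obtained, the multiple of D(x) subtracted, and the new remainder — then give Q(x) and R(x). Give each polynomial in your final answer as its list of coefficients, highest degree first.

Step 1: lead(−4x⁴ + 48x² − 17x − 2) ÷ lead(D) = −4x⁴ ÷ −2x² = 2x². Subtract (2x²)·D = −4x⁴ + 12x³ + 2x². Remainder: −12x³ + 46x² − 17x − 2.
Step 2: lead(−12x³ + 46x² − 17x − 2) ÷ lead(D) = −12x³ ÷ −2x² = 6x. Subtract (6x)·D = −12x³ + 36x² + 6x. Remainder: 10x² − 23x − 2.
Step 3: lead(10x² − 23x − 2) ÷ lead(D) = 10x² ÷ −2x² = −5. Subtract (−5)·D = 10x² − 30x − 5. Remainder: 7x + 3.

Q = [2, 6, -5]; R = [7, 3]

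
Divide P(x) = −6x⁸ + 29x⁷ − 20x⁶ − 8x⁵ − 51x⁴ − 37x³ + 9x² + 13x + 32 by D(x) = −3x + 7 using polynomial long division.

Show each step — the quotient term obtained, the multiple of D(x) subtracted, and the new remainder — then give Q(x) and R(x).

Step 1: lead(−6x⁸ + 29x⁷ − 20x⁶ − 8x⁵ − 51x⁴ − 37x³ + 9x² + 13x + 32) ÷ lead(D) = −6x⁸ ÷ −3x = 2x⁷. Subtract (2x⁷)·D = −6x⁸ + 14x⁷. Remainder: 15x⁷ − 20x⁶ − 8x⁵ − 51x⁴ − 37x³ + 9x² + 13x + 32.
Step 2: lead(15x⁷ − 20x⁶ − 8x⁵ − 51x⁴ − 37x³ + 9x² + 13x + 32) ÷ lead(D) = 15x⁷ ÷ −3x = −5x⁶. Subtract (−5x⁶)·D = 15x⁷ − 35x⁶. Remainder: 15x⁶ − 8x⁵ − 51x⁴ − 37x³ + 9x² + 13x + 32.
Step 3: lead(15x⁶ − 8x⁵ − 51x⁴ − 37x³ + 9x² + 13x + 32) ÷ lead(D) = 15x⁶ ÷ −3x = −5x⁵. Subtract (−5x⁵)·D = 15x⁶ − 35x⁵. Remainder: 27x⁵ − 51x⁴ − 37x³ + 9x² + 13x + 32.
Step 4: lead(27x⁵ − 51x⁴ − 37x³ + 9x² + 13x + 32) ÷ lead(D) = 27x⁵ ÷ −3x = −9x⁴. Subtract (−9x⁴)·D = 27x⁵ − 63x⁴. Remainder: 12x⁴ − 37x³ + 9x² + 13x + 32.
Step 5: lead(12x⁴ − 37x³ + 9x² + 13x + 32) ÷ lead(D) = 12x⁴ ÷ −3x = −4x³. Subtract (−4x³)·D = 12x⁴ − 28x³. Remainder: −9x³ + 9x² + 13x + 32.
Step 6: lead(−9x³ + 9x² + 13x + 32) ÷ lead(D) = −9x³ ÷ −3x = 3x². Subtract (3x²)·D = −9x³ + 21x². Remainder: −12x² + 13x + 32.
Step 7: lead(−12x² + 13x + 32) ÷ lead(D) = −12x² ÷ −3x = 4x. Subtract (4x)·D = −12x² + 28x. Remainder: −15x + 32.
Step 8: lead(−15x + 32) ÷ lead(D) = −15x ÷ −3x = 5. Subtract (5)·D = −15x + 35. Remainder: −3.

Q(x) = 2x⁷ − 5x⁶ − 5x⁵ − 9x⁴ − 4x³ + 3x² + 4x + 5; R(x) = −3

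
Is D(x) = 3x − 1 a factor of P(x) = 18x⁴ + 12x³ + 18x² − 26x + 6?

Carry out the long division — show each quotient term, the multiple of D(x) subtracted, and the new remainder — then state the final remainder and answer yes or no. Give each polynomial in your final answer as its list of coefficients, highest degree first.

Step 1: lead(18x⁴ + 12x³ + 18x² − 26x + 6) ÷ lead(D) = 18x⁴ ÷ 3x = 6x³. Subtract (6x³)·D = 18x⁴ − 6x³. Remainder: 18x³ + 18x² − 26x + 6.
Step 2: lead(18x³ + 18x² − 26x + 6) ÷ lead(D) = 18x³ ÷ 3x = 6x². Subtract (6x²)·D = 18x³ − 6x². Remainder: 24x² − 26x + 6.
Step 3: lead(24x² − 26x + 6) ÷ lead(D) = 24x² ÷ 3x = 8x. Subtract (8x)·D = 24x² − 8x. Remainder: −18x + 6.
Step 4: lead(−18x + 6) ÷ lead(D) = −18x ÷ 3x = −6. Subtract (−6)·D = −18x + 6. Remainder: 0.

R = [0], so D(x) is a factor of P(x). yes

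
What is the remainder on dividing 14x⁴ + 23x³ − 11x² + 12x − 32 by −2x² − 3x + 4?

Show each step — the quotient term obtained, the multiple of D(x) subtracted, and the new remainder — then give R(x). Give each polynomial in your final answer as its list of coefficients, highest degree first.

R = [-5, -4]

Step 1: lead(14x⁴ + 23x³ − 11x² + 12x − 32) ÷ lead(D) = 14x⁴ ÷ −2x² = −7x². Subtract (−7x²)·D = 14x⁴ + 21x³ − 28x². Remainder: 2x³ + 17x² + 12x − 32.
Step 2: lead(2x³ + 17x² + 12x − 32) ÷ lead(D) = 2x³ ÷ −2x² = −x. Subtract (−x)·D = 2x³ + 3x² − 4x. Remainder: 14x² + 16x − 32.
Step 3: lead(14x² + 16x − 32) ÷ lead(D) = 14x² ÷ −2x² = −7. Subtract (−7)·D = 14x² + 21x − 28. Remainder: −5x − 4.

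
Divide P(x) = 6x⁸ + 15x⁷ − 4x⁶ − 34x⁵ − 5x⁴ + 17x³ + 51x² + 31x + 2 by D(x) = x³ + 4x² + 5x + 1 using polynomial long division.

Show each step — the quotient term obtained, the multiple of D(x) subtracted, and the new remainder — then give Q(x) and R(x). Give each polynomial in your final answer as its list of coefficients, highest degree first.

Step 1: lead(6x⁸ + 15x⁷ − 4x⁶ − 34x⁵ − 5x⁴ + 17x³ + 51x² + 31x + 2) ÷ lead(D) = 6x⁸ ÷ x³ = 6x⁵. Subtract (6x⁵)·D = 6x⁸ + 24x⁷ + 30x⁶ + 6x⁵. Remainder: −9x⁷ − 34x⁶ − 40x⁵ − 5x⁴ + 17x³ + 51x² + 31x + 2.
Step 2: lead(−9x⁷ − 34x⁶ − 40x⁵ − 5x⁴ + 17x³ + 51x² + 31x + 2) ÷ lead(D) = −9x⁷ ÷ x³ = −9x⁴. Subtract (−9x⁴)·D = −9x⁷ − 36x⁶ − 45x⁵ − 9x⁴. Remainder: 2x⁶ + 5x⁵ + 4x⁴ + 17x³ + 51x² + 31x + 2.
Step 3: lead(2x⁶ + 5x⁵ + 4x⁴ + 17x³ + 51x² + 31x + 2) ÷ lead(D) = 2x⁶ ÷ x³ = 2x³. Subtract (2x³)·D = 2x⁶ + 8x⁵ + 10x⁴ + 2x³. Remainder: −3x⁵ − 6x⁴ + 15x³ + 51x² + 31x + 2.
Step 4: lead(−3x⁵ − 6x⁴ + 15x³ + 51x² + 31x + 2) ÷ lead(D) = −3x⁵ ÷ x³ = −3x². Subtract (−3x²)·D = −3x⁵ − 12x⁴ − 15x³ − 3x². Remainder: 6x⁴ + 30x³ + 54x² + 31x + 2.
Step 5: lead(6x⁴ + 30x³ + 54x² + 31x + 2) ÷ lead(D) = 6x⁴ ÷ x³ = 6x. Subtract (6x)·D = 6x⁴ + 24x³ + 30x² + 6x. Remainder: 6x³ + 24x² + 25x + 2.
Step 6: lead(6x³ + 24x² + 25x + 2) ÷ lead(D) = 6x³ ÷ x³ = 6. Subtract (6)·D = 6x³ + 24x² + 30x + 6. Remainder: −5x − 4.

Q = [6, -9, 2, -3, 6, 6]; R = [-5, -4]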